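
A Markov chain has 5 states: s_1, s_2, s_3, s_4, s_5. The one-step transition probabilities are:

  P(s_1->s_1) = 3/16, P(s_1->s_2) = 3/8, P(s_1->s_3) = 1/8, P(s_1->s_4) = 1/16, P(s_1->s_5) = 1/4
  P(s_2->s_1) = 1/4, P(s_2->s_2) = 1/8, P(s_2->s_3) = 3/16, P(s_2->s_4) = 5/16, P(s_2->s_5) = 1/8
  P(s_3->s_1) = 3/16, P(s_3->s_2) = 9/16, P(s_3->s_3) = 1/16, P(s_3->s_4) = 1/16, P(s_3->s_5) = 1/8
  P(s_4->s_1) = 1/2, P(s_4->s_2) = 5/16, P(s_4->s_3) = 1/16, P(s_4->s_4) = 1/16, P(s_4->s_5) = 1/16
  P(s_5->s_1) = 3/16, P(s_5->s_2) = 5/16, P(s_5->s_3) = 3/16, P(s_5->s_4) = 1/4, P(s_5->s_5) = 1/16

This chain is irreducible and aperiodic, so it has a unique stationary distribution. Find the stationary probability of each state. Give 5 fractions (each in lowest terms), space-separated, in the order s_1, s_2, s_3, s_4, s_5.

Answer: 27547/106763 32558/106763 14310/106763 17581/106763 14767/106763

Derivation:
The stationary distribution satisfies pi = pi * P, i.e.:
  pi_s_1 = 3/16*pi_s_1 + 1/4*pi_s_2 + 3/16*pi_s_3 + 1/2*pi_s_4 + 3/16*pi_s_5
  pi_s_2 = 3/8*pi_s_1 + 1/8*pi_s_2 + 9/16*pi_s_3 + 5/16*pi_s_4 + 5/16*pi_s_5
  pi_s_3 = 1/8*pi_s_1 + 3/16*pi_s_2 + 1/16*pi_s_3 + 1/16*pi_s_4 + 3/16*pi_s_5
  pi_s_4 = 1/16*pi_s_1 + 5/16*pi_s_2 + 1/16*pi_s_3 + 1/16*pi_s_4 + 1/4*pi_s_5
  pi_s_5 = 1/4*pi_s_1 + 1/8*pi_s_2 + 1/8*pi_s_3 + 1/16*pi_s_4 + 1/16*pi_s_5
with normalization: pi_s_1 + pi_s_2 + pi_s_3 + pi_s_4 + pi_s_5 = 1.

Using the first 4 balance equations plus normalization, the linear system A*pi = b is:
  [-13/16, 1/4, 3/16, 1/2, 3/16] . pi = 0
  [3/8, -7/8, 9/16, 5/16, 5/16] . pi = 0
  [1/8, 3/16, -15/16, 1/16, 3/16] . pi = 0
  [1/16, 5/16, 1/16, -15/16, 1/4] . pi = 0
  [1, 1, 1, 1, 1] . pi = 1

Solving yields:
  pi_s_1 = 27547/106763
  pi_s_2 = 32558/106763
  pi_s_3 = 14310/106763
  pi_s_4 = 17581/106763
  pi_s_5 = 14767/106763

Verification (pi * P):
  27547/106763*3/16 + 32558/106763*1/4 + 14310/106763*3/16 + 17581/106763*1/2 + 14767/106763*3/16 = 27547/106763 = pi_s_1  (ok)
  27547/106763*3/8 + 32558/106763*1/8 + 14310/106763*9/16 + 17581/106763*5/16 + 14767/106763*5/16 = 32558/106763 = pi_s_2  (ok)
  27547/106763*1/8 + 32558/106763*3/16 + 14310/106763*1/16 + 17581/106763*1/16 + 14767/106763*3/16 = 14310/106763 = pi_s_3  (ok)
  27547/106763*1/16 + 32558/106763*5/16 + 14310/106763*1/16 + 17581/106763*1/16 + 14767/106763*1/4 = 17581/106763 = pi_s_4  (ok)
  27547/106763*1/4 + 32558/106763*1/8 + 14310/106763*1/8 + 17581/106763*1/16 + 14767/106763*1/16 = 14767/106763 = pi_s_5  (ok)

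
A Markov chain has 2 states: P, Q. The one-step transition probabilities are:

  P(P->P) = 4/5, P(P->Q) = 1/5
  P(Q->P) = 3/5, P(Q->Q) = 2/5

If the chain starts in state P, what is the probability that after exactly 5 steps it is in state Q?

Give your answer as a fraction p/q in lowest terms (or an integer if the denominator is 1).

Computing P^5 by repeated multiplication:
P^1 =
  P: [4/5, 1/5]
  Q: [3/5, 2/5]
P^2 =
  P: [19/25, 6/25]
  Q: [18/25, 7/25]
P^3 =
  P: [94/125, 31/125]
  Q: [93/125, 32/125]
P^4 =
  P: [469/625, 156/625]
  Q: [468/625, 157/625]
P^5 =
  P: [2344/3125, 781/3125]
  Q: [2343/3125, 782/3125]

(P^5)[P -> Q] = 781/3125

Answer: 781/3125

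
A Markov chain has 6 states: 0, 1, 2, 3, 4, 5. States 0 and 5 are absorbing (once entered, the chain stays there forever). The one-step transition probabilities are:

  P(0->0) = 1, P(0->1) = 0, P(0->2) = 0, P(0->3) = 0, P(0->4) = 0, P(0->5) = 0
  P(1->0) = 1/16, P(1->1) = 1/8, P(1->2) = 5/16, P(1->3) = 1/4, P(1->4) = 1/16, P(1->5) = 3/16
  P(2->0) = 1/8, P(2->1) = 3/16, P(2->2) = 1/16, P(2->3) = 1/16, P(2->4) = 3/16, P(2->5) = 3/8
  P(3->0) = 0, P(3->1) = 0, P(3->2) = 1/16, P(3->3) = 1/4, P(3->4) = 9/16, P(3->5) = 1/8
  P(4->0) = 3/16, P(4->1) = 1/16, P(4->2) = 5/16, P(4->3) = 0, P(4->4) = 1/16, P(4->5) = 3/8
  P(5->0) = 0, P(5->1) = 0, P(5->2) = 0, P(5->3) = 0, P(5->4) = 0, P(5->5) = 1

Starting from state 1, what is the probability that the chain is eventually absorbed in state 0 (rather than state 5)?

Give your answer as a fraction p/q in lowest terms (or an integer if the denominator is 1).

Answer: 1932/7471

Derivation:
Let a_i = P(absorbed in 0 | start in state i).
Boundary conditions: a_0 = 1, a_5 = 0.
For each transient state i, a_i = sum_j P(i->j) * a_j:
  a_1 = 1/16*a_0 + 1/8*a_1 + 5/16*a_2 + 1/4*a_3 + 1/16*a_4 + 3/16*a_5
  a_2 = 1/8*a_0 + 3/16*a_1 + 1/16*a_2 + 1/16*a_3 + 3/16*a_4 + 3/8*a_5
  a_3 = 0*a_0 + 0*a_1 + 1/16*a_2 + 1/4*a_3 + 9/16*a_4 + 1/8*a_5
  a_4 = 3/16*a_0 + 1/16*a_1 + 5/16*a_2 + 0*a_3 + 1/16*a_4 + 3/8*a_5

Substituting a_0 = 1 and a_5 = 0, rearrange to (I - Q) a = r where r[i] = P(i -> 0):
  [7/8, -5/16, -1/4, -1/16] . (a_1, a_2, a_3, a_4) = 1/16
  [-3/16, 15/16, -1/16, -3/16] . (a_1, a_2, a_3, a_4) = 1/8
  [0, -1/16, 3/4, -9/16] . (a_1, a_2, a_3, a_4) = 0
  [-1/16, -5/16, 0, 15/16] . (a_1, a_2, a_3, a_4) = 3/16

Solving yields:
  a_1 = 1932/7471
  a_2 = 7851/29884
  a_3 = 3743/14942
  a_4 = 9109/29884

Starting state is 1, so the absorption probability is a_1 = 1932/7471.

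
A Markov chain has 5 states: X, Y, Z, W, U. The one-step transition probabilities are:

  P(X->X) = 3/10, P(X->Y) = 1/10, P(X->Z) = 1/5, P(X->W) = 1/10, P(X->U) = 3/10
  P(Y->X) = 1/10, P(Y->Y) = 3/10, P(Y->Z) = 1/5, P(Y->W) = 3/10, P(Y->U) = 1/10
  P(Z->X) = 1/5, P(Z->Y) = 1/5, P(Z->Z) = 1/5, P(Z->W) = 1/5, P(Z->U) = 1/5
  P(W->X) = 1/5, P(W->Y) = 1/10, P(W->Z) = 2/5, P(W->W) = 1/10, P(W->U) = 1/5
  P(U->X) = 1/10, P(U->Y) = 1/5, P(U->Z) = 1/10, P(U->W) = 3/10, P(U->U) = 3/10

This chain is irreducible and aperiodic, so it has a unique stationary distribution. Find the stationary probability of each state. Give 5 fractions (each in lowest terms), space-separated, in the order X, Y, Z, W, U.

Answer: 144/811 146/811 177/811 164/811 180/811

Derivation:
The stationary distribution satisfies pi = pi * P, i.e.:
  pi_X = 3/10*pi_X + 1/10*pi_Y + 1/5*pi_Z + 1/5*pi_W + 1/10*pi_U
  pi_Y = 1/10*pi_X + 3/10*pi_Y + 1/5*pi_Z + 1/10*pi_W + 1/5*pi_U
  pi_Z = 1/5*pi_X + 1/5*pi_Y + 1/5*pi_Z + 2/5*pi_W + 1/10*pi_U
  pi_W = 1/10*pi_X + 3/10*pi_Y + 1/5*pi_Z + 1/10*pi_W + 3/10*pi_U
  pi_U = 3/10*pi_X + 1/10*pi_Y + 1/5*pi_Z + 1/5*pi_W + 3/10*pi_U
with normalization: pi_X + pi_Y + pi_Z + pi_W + pi_U = 1.

Using the first 4 balance equations plus normalization, the linear system A*pi = b is:
  [-7/10, 1/10, 1/5, 1/5, 1/10] . pi = 0
  [1/10, -7/10, 1/5, 1/10, 1/5] . pi = 0
  [1/5, 1/5, -4/5, 2/5, 1/10] . pi = 0
  [1/10, 3/10, 1/5, -9/10, 3/10] . pi = 0
  [1, 1, 1, 1, 1] . pi = 1

Solving yields:
  pi_X = 144/811
  pi_Y = 146/811
  pi_Z = 177/811
  pi_W = 164/811
  pi_U = 180/811

Verification (pi * P):
  144/811*3/10 + 146/811*1/10 + 177/811*1/5 + 164/811*1/5 + 180/811*1/10 = 144/811 = pi_X  (ok)
  144/811*1/10 + 146/811*3/10 + 177/811*1/5 + 164/811*1/10 + 180/811*1/5 = 146/811 = pi_Y  (ok)
  144/811*1/5 + 146/811*1/5 + 177/811*1/5 + 164/811*2/5 + 180/811*1/10 = 177/811 = pi_Z  (ok)
  144/811*1/10 + 146/811*3/10 + 177/811*1/5 + 164/811*1/10 + 180/811*3/10 = 164/811 = pi_W  (ok)
  144/811*3/10 + 146/811*1/10 + 177/811*1/5 + 164/811*1/5 + 180/811*3/10 = 180/811 = pi_U  (ok)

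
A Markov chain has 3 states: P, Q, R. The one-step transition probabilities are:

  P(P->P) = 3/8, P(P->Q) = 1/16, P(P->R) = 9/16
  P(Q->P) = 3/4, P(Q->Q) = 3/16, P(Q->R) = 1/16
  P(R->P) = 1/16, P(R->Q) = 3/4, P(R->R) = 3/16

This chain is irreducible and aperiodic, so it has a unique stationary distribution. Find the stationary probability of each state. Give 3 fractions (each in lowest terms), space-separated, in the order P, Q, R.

The stationary distribution satisfies pi = pi * P, i.e.:
  pi_P = 3/8*pi_P + 3/4*pi_Q + 1/16*pi_R
  pi_Q = 1/16*pi_P + 3/16*pi_Q + 3/4*pi_R
  pi_R = 9/16*pi_P + 1/16*pi_Q + 3/16*pi_R
with normalization: pi_P + pi_Q + pi_R = 1.

Using the first 2 balance equations plus normalization, the linear system A*pi = b is:
  [-5/8, 3/4, 1/16] . pi = 0
  [1/16, -13/16, 3/4] . pi = 0
  [1, 1, 1] . pi = 1

Solving yields:
  pi_P = 157/396
  pi_Q = 11/36
  pi_R = 59/198

Verification (pi * P):
  157/396*3/8 + 11/36*3/4 + 59/198*1/16 = 157/396 = pi_P  (ok)
  157/396*1/16 + 11/36*3/16 + 59/198*3/4 = 11/36 = pi_Q  (ok)
  157/396*9/16 + 11/36*1/16 + 59/198*3/16 = 59/198 = pi_R  (ok)

Answer: 157/396 11/36 59/198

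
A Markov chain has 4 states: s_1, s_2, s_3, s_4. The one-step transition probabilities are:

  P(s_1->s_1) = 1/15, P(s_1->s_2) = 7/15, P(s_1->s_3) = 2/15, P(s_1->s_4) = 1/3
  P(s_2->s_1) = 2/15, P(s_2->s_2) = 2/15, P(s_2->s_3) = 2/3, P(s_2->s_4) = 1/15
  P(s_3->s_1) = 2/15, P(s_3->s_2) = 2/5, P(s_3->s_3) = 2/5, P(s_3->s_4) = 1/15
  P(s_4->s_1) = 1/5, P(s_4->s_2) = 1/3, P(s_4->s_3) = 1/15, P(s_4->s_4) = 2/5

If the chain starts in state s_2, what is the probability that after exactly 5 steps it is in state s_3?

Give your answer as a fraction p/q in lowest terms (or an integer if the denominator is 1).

Computing P^5 by repeated multiplication:
P^1 =
  s_1: [1/15, 7/15, 2/15, 1/3]
  s_2: [2/15, 2/15, 2/3, 1/15]
  s_3: [2/15, 2/5, 2/5, 1/15]
  s_4: [1/5, 1/3, 1/15, 2/5]
P^2 =
  s_1: [34/225, 58/225, 89/225, 44/225]
  s_2: [29/225, 83/225, 17/45, 28/225]
  s_3: [29/225, 67/225, 101/225, 28/225]
  s_4: [11/75, 67/225, 68/225, 19/75]
P^3 =
  s_1: [92/675, 1108/3375, 1226/3375, 581/3375]
  s_2: [449/3375, 1019/3375, 1426/3375, 481/3375]
  s_3: [449/3375, 361/1125, 454/1125, 481/3375]
  s_4: [158/1125, 1058/3375, 1201/3375, 214/1125]
P^4 =
  s_1: [6871/50625, 15697/50625, 19937/50625, 1624/10125]
  s_2: [6782/50625, 16142/50625, 161/405, 7576/50625]
  s_3: [6782/50625, 15886/50625, 20381/50625, 7576/50625]
  s_4: [2306/16875, 634/2025, 19376/50625, 2827/16875]
P^5 =
  s_1: [102499/759375, 239713/759375, 298454/759375, 118709/759375]
  s_2: [102044/759375, 238388/759375, 60662/151875, 115633/759375]
  s_3: [102044/759375, 79804/253125, 100762/253125, 115633/759375]
  s_4: [34271/253125, 238787/759375, 297073/759375, 40234/253125]

(P^5)[s_2 -> s_3] = 60662/151875

Answer: 60662/151875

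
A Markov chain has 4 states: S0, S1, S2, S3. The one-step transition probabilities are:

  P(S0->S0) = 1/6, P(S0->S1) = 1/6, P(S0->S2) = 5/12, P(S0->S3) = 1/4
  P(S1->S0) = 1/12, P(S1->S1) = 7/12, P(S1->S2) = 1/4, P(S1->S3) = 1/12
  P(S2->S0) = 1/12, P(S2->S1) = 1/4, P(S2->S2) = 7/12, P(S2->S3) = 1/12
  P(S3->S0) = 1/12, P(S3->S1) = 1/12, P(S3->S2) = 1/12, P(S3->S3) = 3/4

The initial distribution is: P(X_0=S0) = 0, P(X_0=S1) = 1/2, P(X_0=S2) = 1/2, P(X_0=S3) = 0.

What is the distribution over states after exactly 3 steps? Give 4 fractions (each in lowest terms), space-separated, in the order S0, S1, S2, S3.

Answer: 157/1728 587/1728 319/864 173/864

Derivation:
Propagating the distribution step by step (d_{t+1} = d_t * P):
d_0 = (S0=0, S1=1/2, S2=1/2, S3=0)
  d_1[S0] = 0*1/6 + 1/2*1/12 + 1/2*1/12 + 0*1/12 = 1/12
  d_1[S1] = 0*1/6 + 1/2*7/12 + 1/2*1/4 + 0*1/12 = 5/12
  d_1[S2] = 0*5/12 + 1/2*1/4 + 1/2*7/12 + 0*1/12 = 5/12
  d_1[S3] = 0*1/4 + 1/2*1/12 + 1/2*1/12 + 0*3/4 = 1/12
d_1 = (S0=1/12, S1=5/12, S2=5/12, S3=1/12)
  d_2[S0] = 1/12*1/6 + 5/12*1/12 + 5/12*1/12 + 1/12*1/12 = 13/144
  d_2[S1] = 1/12*1/6 + 5/12*7/12 + 5/12*1/4 + 1/12*1/12 = 53/144
  d_2[S2] = 1/12*5/12 + 5/12*1/4 + 5/12*7/12 + 1/12*1/12 = 7/18
  d_2[S3] = 1/12*1/4 + 5/12*1/12 + 5/12*1/12 + 1/12*3/4 = 11/72
d_2 = (S0=13/144, S1=53/144, S2=7/18, S3=11/72)
  d_3[S0] = 13/144*1/6 + 53/144*1/12 + 7/18*1/12 + 11/72*1/12 = 157/1728
  d_3[S1] = 13/144*1/6 + 53/144*7/12 + 7/18*1/4 + 11/72*1/12 = 587/1728
  d_3[S2] = 13/144*5/12 + 53/144*1/4 + 7/18*7/12 + 11/72*1/12 = 319/864
  d_3[S3] = 13/144*1/4 + 53/144*1/12 + 7/18*1/12 + 11/72*3/4 = 173/864
d_3 = (S0=157/1728, S1=587/1728, S2=319/864, S3=173/864)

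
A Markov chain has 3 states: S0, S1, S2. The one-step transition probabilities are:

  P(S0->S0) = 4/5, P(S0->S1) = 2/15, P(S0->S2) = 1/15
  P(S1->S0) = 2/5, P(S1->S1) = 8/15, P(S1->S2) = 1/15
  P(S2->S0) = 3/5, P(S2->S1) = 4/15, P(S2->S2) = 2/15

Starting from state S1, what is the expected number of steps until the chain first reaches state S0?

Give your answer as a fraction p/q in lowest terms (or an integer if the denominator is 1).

Answer: 70/29

Derivation:
Let h_i = expected steps to first reach S0 from state i.
Boundary: h_S0 = 0.
First-step equations for the other states:
  h_S1 = 1 + 2/5*h_S0 + 8/15*h_S1 + 1/15*h_S2
  h_S2 = 1 + 3/5*h_S0 + 4/15*h_S1 + 2/15*h_S2

Substituting h_S0 = 0 and rearranging gives the linear system (I - Q) h = 1:
  [7/15, -1/15] . (h_S1, h_S2) = 1
  [-4/15, 13/15] . (h_S1, h_S2) = 1

Solving yields:
  h_S1 = 70/29
  h_S2 = 55/29

Starting state is S1, so the expected hitting time is h_S1 = 70/29.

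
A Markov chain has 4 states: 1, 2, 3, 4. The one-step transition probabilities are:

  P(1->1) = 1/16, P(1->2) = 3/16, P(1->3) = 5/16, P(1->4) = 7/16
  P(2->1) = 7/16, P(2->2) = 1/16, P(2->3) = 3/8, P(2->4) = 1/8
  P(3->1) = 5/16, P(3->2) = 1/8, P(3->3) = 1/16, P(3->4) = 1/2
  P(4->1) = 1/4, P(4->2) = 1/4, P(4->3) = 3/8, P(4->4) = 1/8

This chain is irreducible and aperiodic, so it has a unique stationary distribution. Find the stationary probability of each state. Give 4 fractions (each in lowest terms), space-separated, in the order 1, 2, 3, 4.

Answer: 1926/7657 1290/7657 2096/7657 2345/7657

Derivation:
The stationary distribution satisfies pi = pi * P, i.e.:
  pi_1 = 1/16*pi_1 + 7/16*pi_2 + 5/16*pi_3 + 1/4*pi_4
  pi_2 = 3/16*pi_1 + 1/16*pi_2 + 1/8*pi_3 + 1/4*pi_4
  pi_3 = 5/16*pi_1 + 3/8*pi_2 + 1/16*pi_3 + 3/8*pi_4
  pi_4 = 7/16*pi_1 + 1/8*pi_2 + 1/2*pi_3 + 1/8*pi_4
with normalization: pi_1 + pi_2 + pi_3 + pi_4 = 1.

Using the first 3 balance equations plus normalization, the linear system A*pi = b is:
  [-15/16, 7/16, 5/16, 1/4] . pi = 0
  [3/16, -15/16, 1/8, 1/4] . pi = 0
  [5/16, 3/8, -15/16, 3/8] . pi = 0
  [1, 1, 1, 1] . pi = 1

Solving yields:
  pi_1 = 1926/7657
  pi_2 = 1290/7657
  pi_3 = 2096/7657
  pi_4 = 2345/7657

Verification (pi * P):
  1926/7657*1/16 + 1290/7657*7/16 + 2096/7657*5/16 + 2345/7657*1/4 = 1926/7657 = pi_1  (ok)
  1926/7657*3/16 + 1290/7657*1/16 + 2096/7657*1/8 + 2345/7657*1/4 = 1290/7657 = pi_2  (ok)
  1926/7657*5/16 + 1290/7657*3/8 + 2096/7657*1/16 + 2345/7657*3/8 = 2096/7657 = pi_3  (ok)
  1926/7657*7/16 + 1290/7657*1/8 + 2096/7657*1/2 + 2345/7657*1/8 = 2345/7657 = pi_4  (ok)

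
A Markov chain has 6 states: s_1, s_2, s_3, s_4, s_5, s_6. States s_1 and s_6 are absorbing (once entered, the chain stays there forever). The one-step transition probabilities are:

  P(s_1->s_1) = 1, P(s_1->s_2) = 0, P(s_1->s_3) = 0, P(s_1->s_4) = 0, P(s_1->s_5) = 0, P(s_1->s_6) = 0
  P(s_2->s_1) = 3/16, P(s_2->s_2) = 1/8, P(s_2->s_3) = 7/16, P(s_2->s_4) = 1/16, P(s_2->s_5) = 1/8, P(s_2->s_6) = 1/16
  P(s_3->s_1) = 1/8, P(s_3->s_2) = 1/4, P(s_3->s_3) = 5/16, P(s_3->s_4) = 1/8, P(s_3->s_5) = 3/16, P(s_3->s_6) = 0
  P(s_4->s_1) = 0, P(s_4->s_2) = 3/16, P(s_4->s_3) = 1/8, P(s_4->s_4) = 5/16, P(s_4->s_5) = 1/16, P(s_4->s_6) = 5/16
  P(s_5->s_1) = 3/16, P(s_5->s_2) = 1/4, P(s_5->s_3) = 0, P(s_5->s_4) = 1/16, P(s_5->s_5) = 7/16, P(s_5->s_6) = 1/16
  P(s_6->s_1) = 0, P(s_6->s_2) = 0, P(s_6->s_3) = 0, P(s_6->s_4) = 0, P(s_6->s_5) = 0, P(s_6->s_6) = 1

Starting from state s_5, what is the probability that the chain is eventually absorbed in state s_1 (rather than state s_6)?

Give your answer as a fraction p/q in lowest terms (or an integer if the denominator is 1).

Let a_i = P(absorbed in s_1 | start in state i).
Boundary conditions: a_s_1 = 1, a_s_6 = 0.
For each transient state i, a_i = sum_j P(i->j) * a_j:
  a_s_2 = 3/16*a_s_1 + 1/8*a_s_2 + 7/16*a_s_3 + 1/16*a_s_4 + 1/8*a_s_5 + 1/16*a_s_6
  a_s_3 = 1/8*a_s_1 + 1/4*a_s_2 + 5/16*a_s_3 + 1/8*a_s_4 + 3/16*a_s_5 + 0*a_s_6
  a_s_4 = 0*a_s_1 + 3/16*a_s_2 + 1/8*a_s_3 + 5/16*a_s_4 + 1/16*a_s_5 + 5/16*a_s_6
  a_s_5 = 3/16*a_s_1 + 1/4*a_s_2 + 0*a_s_3 + 1/16*a_s_4 + 7/16*a_s_5 + 1/16*a_s_6

Substituting a_s_1 = 1 and a_s_6 = 0, rearrange to (I - Q) a = r where r[i] = P(i -> s_1):
  [7/8, -7/16, -1/16, -1/8] . (a_s_2, a_s_3, a_s_4, a_s_5) = 3/16
  [-1/4, 11/16, -1/8, -3/16] . (a_s_2, a_s_3, a_s_4, a_s_5) = 1/8
  [-3/16, -1/8, 11/16, -1/16] . (a_s_2, a_s_3, a_s_4, a_s_5) = 0
  [-1/4, 0, -1/16, 9/16] . (a_s_2, a_s_3, a_s_4, a_s_5) = 3/16

Solving yields:
  a_s_2 = 1503/2221
  a_s_3 = 3017/4442
  a_s_4 = 1641/4442
  a_s_5 = 2999/4442

Starting state is s_5, so the absorption probability is a_s_5 = 2999/4442.

Answer: 2999/4442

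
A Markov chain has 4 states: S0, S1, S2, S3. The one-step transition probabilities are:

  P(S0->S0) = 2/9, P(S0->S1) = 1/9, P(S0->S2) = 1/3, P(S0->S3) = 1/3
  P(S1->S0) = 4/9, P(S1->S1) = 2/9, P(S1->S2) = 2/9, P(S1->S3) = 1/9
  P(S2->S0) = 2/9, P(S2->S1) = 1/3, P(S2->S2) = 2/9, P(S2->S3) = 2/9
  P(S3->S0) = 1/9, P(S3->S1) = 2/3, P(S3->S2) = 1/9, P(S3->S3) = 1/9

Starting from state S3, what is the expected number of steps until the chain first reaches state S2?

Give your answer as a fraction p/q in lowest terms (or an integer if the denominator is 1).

Let h_i = expected steps to first reach S2 from state i.
Boundary: h_S2 = 0.
First-step equations for the other states:
  h_S0 = 1 + 2/9*h_S0 + 1/9*h_S1 + 1/3*h_S2 + 1/3*h_S3
  h_S1 = 1 + 4/9*h_S0 + 2/9*h_S1 + 2/9*h_S2 + 1/9*h_S3
  h_S3 = 1 + 1/9*h_S0 + 2/3*h_S1 + 1/9*h_S2 + 1/9*h_S3

Substituting h_S2 = 0 and rearranging gives the linear system (I - Q) h = 1:
  [7/9, -1/9, -1/3] . (h_S0, h_S1, h_S3) = 1
  [-4/9, 7/9, -1/9] . (h_S0, h_S1, h_S3) = 1
  [-1/9, -2/3, 8/9] . (h_S0, h_S1, h_S3) = 1

Solving yields:
  h_S0 = 63/16
  h_S1 = 135/32
  h_S3 = 153/32

Starting state is S3, so the expected hitting time is h_S3 = 153/32.

Answer: 153/32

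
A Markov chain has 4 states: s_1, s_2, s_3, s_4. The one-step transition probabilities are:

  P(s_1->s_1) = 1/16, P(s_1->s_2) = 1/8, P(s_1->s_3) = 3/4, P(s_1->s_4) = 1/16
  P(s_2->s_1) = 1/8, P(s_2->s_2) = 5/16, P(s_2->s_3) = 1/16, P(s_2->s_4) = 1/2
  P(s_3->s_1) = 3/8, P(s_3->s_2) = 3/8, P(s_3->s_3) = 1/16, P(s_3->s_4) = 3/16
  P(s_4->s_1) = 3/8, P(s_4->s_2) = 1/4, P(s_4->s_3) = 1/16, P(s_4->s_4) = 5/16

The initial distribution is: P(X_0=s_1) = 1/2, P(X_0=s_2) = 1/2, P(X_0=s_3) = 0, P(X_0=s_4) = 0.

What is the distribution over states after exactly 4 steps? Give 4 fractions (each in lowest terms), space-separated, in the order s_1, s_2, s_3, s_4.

Answer: 32477/131072 35691/131072 26969/131072 35935/131072

Derivation:
Propagating the distribution step by step (d_{t+1} = d_t * P):
d_0 = (s_1=1/2, s_2=1/2, s_3=0, s_4=0)
  d_1[s_1] = 1/2*1/16 + 1/2*1/8 + 0*3/8 + 0*3/8 = 3/32
  d_1[s_2] = 1/2*1/8 + 1/2*5/16 + 0*3/8 + 0*1/4 = 7/32
  d_1[s_3] = 1/2*3/4 + 1/2*1/16 + 0*1/16 + 0*1/16 = 13/32
  d_1[s_4] = 1/2*1/16 + 1/2*1/2 + 0*3/16 + 0*5/16 = 9/32
d_1 = (s_1=3/32, s_2=7/32, s_3=13/32, s_4=9/32)
  d_2[s_1] = 3/32*1/16 + 7/32*1/8 + 13/32*3/8 + 9/32*3/8 = 149/512
  d_2[s_2] = 3/32*1/8 + 7/32*5/16 + 13/32*3/8 + 9/32*1/4 = 155/512
  d_2[s_3] = 3/32*3/4 + 7/32*1/16 + 13/32*1/16 + 9/32*1/16 = 65/512
  d_2[s_4] = 3/32*1/16 + 7/32*1/2 + 13/32*3/16 + 9/32*5/16 = 143/512
d_2 = (s_1=149/512, s_2=155/512, s_3=65/512, s_4=143/512)
  d_3[s_1] = 149/512*1/16 + 155/512*1/8 + 65/512*3/8 + 143/512*3/8 = 1707/8192
  d_3[s_2] = 149/512*1/8 + 155/512*5/16 + 65/512*3/8 + 143/512*1/4 = 2035/8192
  d_3[s_3] = 149/512*3/4 + 155/512*1/16 + 65/512*1/16 + 143/512*1/16 = 2151/8192
  d_3[s_4] = 149/512*1/16 + 155/512*1/2 + 65/512*3/16 + 143/512*5/16 = 2299/8192
d_3 = (s_1=1707/8192, s_2=2035/8192, s_3=2151/8192, s_4=2299/8192)
  d_4[s_1] = 1707/8192*1/16 + 2035/8192*1/8 + 2151/8192*3/8 + 2299/8192*3/8 = 32477/131072
  d_4[s_2] = 1707/8192*1/8 + 2035/8192*5/16 + 2151/8192*3/8 + 2299/8192*1/4 = 35691/131072
  d_4[s_3] = 1707/8192*3/4 + 2035/8192*1/16 + 2151/8192*1/16 + 2299/8192*1/16 = 26969/131072
  d_4[s_4] = 1707/8192*1/16 + 2035/8192*1/2 + 2151/8192*3/16 + 2299/8192*5/16 = 35935/131072
d_4 = (s_1=32477/131072, s_2=35691/131072, s_3=26969/131072, s_4=35935/131072)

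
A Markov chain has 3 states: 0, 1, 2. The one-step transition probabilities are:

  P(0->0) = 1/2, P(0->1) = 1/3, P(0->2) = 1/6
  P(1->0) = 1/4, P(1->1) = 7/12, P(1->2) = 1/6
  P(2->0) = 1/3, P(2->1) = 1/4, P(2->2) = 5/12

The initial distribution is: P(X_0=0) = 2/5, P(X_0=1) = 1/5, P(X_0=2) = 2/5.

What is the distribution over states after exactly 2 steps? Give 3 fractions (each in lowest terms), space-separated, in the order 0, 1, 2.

Answer: 53/144 287/720 7/30

Derivation:
Propagating the distribution step by step (d_{t+1} = d_t * P):
d_0 = (0=2/5, 1=1/5, 2=2/5)
  d_1[0] = 2/5*1/2 + 1/5*1/4 + 2/5*1/3 = 23/60
  d_1[1] = 2/5*1/3 + 1/5*7/12 + 2/5*1/4 = 7/20
  d_1[2] = 2/5*1/6 + 1/5*1/6 + 2/5*5/12 = 4/15
d_1 = (0=23/60, 1=7/20, 2=4/15)
  d_2[0] = 23/60*1/2 + 7/20*1/4 + 4/15*1/3 = 53/144
  d_2[1] = 23/60*1/3 + 7/20*7/12 + 4/15*1/4 = 287/720
  d_2[2] = 23/60*1/6 + 7/20*1/6 + 4/15*5/12 = 7/30
d_2 = (0=53/144, 1=287/720, 2=7/30)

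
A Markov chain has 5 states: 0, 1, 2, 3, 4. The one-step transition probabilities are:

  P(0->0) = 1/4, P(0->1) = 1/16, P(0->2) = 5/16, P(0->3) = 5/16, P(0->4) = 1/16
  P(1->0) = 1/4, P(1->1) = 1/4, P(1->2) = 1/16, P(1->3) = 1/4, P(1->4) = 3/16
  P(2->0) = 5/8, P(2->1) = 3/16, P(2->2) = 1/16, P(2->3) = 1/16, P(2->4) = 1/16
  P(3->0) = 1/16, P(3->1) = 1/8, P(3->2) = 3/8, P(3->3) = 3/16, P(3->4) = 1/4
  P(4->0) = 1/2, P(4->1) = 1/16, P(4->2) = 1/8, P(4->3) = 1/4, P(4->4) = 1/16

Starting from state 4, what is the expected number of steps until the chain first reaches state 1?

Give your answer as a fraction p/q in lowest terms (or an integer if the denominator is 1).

Let h_i = expected steps to first reach 1 from state i.
Boundary: h_1 = 0.
First-step equations for the other states:
  h_0 = 1 + 1/4*h_0 + 1/16*h_1 + 5/16*h_2 + 5/16*h_3 + 1/16*h_4
  h_2 = 1 + 5/8*h_0 + 3/16*h_1 + 1/16*h_2 + 1/16*h_3 + 1/16*h_4
  h_3 = 1 + 1/16*h_0 + 1/8*h_1 + 3/8*h_2 + 3/16*h_3 + 1/4*h_4
  h_4 = 1 + 1/2*h_0 + 1/16*h_1 + 1/8*h_2 + 1/4*h_3 + 1/16*h_4

Substituting h_1 = 0 and rearranging gives the linear system (I - Q) h = 1:
  [3/4, -5/16, -5/16, -1/16] . (h_0, h_2, h_3, h_4) = 1
  [-5/8, 15/16, -1/16, -1/16] . (h_0, h_2, h_3, h_4) = 1
  [-1/16, -3/8, 13/16, -1/4] . (h_0, h_2, h_3, h_4) = 1
  [-1/2, -1/8, -1/4, 15/16] . (h_0, h_2, h_3, h_4) = 1

Solving yields:
  h_0 = 46784/4995
  h_2 = 8528/999
  h_3 = 14704/1665
  h_4 = 47728/4995

Starting state is 4, so the expected hitting time is h_4 = 47728/4995.

Answer: 47728/4995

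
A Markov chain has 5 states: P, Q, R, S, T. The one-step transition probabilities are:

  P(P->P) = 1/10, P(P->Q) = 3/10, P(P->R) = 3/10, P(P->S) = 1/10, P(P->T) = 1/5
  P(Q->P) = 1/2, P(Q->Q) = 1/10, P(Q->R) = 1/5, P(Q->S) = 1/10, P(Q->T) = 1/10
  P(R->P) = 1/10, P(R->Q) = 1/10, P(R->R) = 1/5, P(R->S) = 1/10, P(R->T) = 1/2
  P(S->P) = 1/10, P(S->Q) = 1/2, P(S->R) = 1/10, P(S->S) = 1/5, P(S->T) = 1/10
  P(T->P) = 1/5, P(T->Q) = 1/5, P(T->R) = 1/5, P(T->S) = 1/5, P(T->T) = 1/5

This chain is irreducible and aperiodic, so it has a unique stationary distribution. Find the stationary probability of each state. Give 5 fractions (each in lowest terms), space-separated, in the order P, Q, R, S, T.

The stationary distribution satisfies pi = pi * P, i.e.:
  pi_P = 1/10*pi_P + 1/2*pi_Q + 1/10*pi_R + 1/10*pi_S + 1/5*pi_T
  pi_Q = 3/10*pi_P + 1/10*pi_Q + 1/10*pi_R + 1/2*pi_S + 1/5*pi_T
  pi_R = 3/10*pi_P + 1/5*pi_Q + 1/5*pi_R + 1/10*pi_S + 1/5*pi_T
  pi_S = 1/10*pi_P + 1/10*pi_Q + 1/10*pi_R + 1/5*pi_S + 1/5*pi_T
  pi_T = 1/5*pi_P + 1/10*pi_Q + 1/2*pi_R + 1/10*pi_S + 1/5*pi_T
with normalization: pi_P + pi_Q + pi_R + pi_S + pi_T = 1.

Using the first 4 balance equations plus normalization, the linear system A*pi = b is:
  [-9/10, 1/2, 1/10, 1/10, 1/5] . pi = 0
  [3/10, -9/10, 1/10, 1/2, 1/5] . pi = 0
  [3/10, 1/5, -4/5, 1/10, 1/5] . pi = 0
  [1/10, 1/10, 1/10, -4/5, 1/5] . pi = 0
  [1, 1, 1, 1, 1] . pi = 1

Solving yields:
  pi_P = 142/675
  pi_Q = 148/675
  pi_R = 28/135
  pi_S = 92/675
  pi_T = 17/75

Verification (pi * P):
  142/675*1/10 + 148/675*1/2 + 28/135*1/10 + 92/675*1/10 + 17/75*1/5 = 142/675 = pi_P  (ok)
  142/675*3/10 + 148/675*1/10 + 28/135*1/10 + 92/675*1/2 + 17/75*1/5 = 148/675 = pi_Q  (ok)
  142/675*3/10 + 148/675*1/5 + 28/135*1/5 + 92/675*1/10 + 17/75*1/5 = 28/135 = pi_R  (ok)
  142/675*1/10 + 148/675*1/10 + 28/135*1/10 + 92/675*1/5 + 17/75*1/5 = 92/675 = pi_S  (ok)
  142/675*1/5 + 148/675*1/10 + 28/135*1/2 + 92/675*1/10 + 17/75*1/5 = 17/75 = pi_T  (ok)

Answer: 142/675 148/675 28/135 92/675 17/75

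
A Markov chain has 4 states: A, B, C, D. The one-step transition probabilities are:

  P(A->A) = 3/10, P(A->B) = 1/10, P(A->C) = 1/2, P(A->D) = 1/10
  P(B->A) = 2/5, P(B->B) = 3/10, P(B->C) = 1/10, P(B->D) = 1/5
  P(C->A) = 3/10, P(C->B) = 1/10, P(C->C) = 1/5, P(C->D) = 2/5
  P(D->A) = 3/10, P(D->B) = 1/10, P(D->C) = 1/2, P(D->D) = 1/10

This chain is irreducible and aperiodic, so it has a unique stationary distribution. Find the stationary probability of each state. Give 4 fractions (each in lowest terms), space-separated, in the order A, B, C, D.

The stationary distribution satisfies pi = pi * P, i.e.:
  pi_A = 3/10*pi_A + 2/5*pi_B + 3/10*pi_C + 3/10*pi_D
  pi_B = 1/10*pi_A + 3/10*pi_B + 1/10*pi_C + 1/10*pi_D
  pi_C = 1/2*pi_A + 1/10*pi_B + 1/5*pi_C + 1/2*pi_D
  pi_D = 1/10*pi_A + 1/5*pi_B + 2/5*pi_C + 1/10*pi_D
with normalization: pi_A + pi_B + pi_C + pi_D = 1.

Using the first 3 balance equations plus normalization, the linear system A*pi = b is:
  [-7/10, 2/5, 3/10, 3/10] . pi = 0
  [1/10, -7/10, 1/10, 1/10] . pi = 0
  [1/2, 1/10, -4/5, 1/2] . pi = 0
  [1, 1, 1, 1] . pi = 1

Solving yields:
  pi_A = 5/16
  pi_B = 1/8
  pi_C = 9/26
  pi_D = 45/208

Verification (pi * P):
  5/16*3/10 + 1/8*2/5 + 9/26*3/10 + 45/208*3/10 = 5/16 = pi_A  (ok)
  5/16*1/10 + 1/8*3/10 + 9/26*1/10 + 45/208*1/10 = 1/8 = pi_B  (ok)
  5/16*1/2 + 1/8*1/10 + 9/26*1/5 + 45/208*1/2 = 9/26 = pi_C  (ok)
  5/16*1/10 + 1/8*1/5 + 9/26*2/5 + 45/208*1/10 = 45/208 = pi_D  (ok)

Answer: 5/16 1/8 9/26 45/208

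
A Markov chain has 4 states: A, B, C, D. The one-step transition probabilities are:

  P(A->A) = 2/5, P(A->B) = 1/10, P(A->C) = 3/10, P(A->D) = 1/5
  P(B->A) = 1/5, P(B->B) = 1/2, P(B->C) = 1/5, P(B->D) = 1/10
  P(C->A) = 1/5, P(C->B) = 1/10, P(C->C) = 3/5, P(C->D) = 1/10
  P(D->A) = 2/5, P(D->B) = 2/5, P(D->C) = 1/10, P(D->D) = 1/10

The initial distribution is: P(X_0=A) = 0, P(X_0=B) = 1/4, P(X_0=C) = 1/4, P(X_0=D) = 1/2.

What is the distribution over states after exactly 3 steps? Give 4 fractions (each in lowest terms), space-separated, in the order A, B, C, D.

Answer: 141/500 247/1000 343/1000 16/125

Derivation:
Propagating the distribution step by step (d_{t+1} = d_t * P):
d_0 = (A=0, B=1/4, C=1/4, D=1/2)
  d_1[A] = 0*2/5 + 1/4*1/5 + 1/4*1/5 + 1/2*2/5 = 3/10
  d_1[B] = 0*1/10 + 1/4*1/2 + 1/4*1/10 + 1/2*2/5 = 7/20
  d_1[C] = 0*3/10 + 1/4*1/5 + 1/4*3/5 + 1/2*1/10 = 1/4
  d_1[D] = 0*1/5 + 1/4*1/10 + 1/4*1/10 + 1/2*1/10 = 1/10
d_1 = (A=3/10, B=7/20, C=1/4, D=1/10)
  d_2[A] = 3/10*2/5 + 7/20*1/5 + 1/4*1/5 + 1/10*2/5 = 7/25
  d_2[B] = 3/10*1/10 + 7/20*1/2 + 1/4*1/10 + 1/10*2/5 = 27/100
  d_2[C] = 3/10*3/10 + 7/20*1/5 + 1/4*3/5 + 1/10*1/10 = 8/25
  d_2[D] = 3/10*1/5 + 7/20*1/10 + 1/4*1/10 + 1/10*1/10 = 13/100
d_2 = (A=7/25, B=27/100, C=8/25, D=13/100)
  d_3[A] = 7/25*2/5 + 27/100*1/5 + 8/25*1/5 + 13/100*2/5 = 141/500
  d_3[B] = 7/25*1/10 + 27/100*1/2 + 8/25*1/10 + 13/100*2/5 = 247/1000
  d_3[C] = 7/25*3/10 + 27/100*1/5 + 8/25*3/5 + 13/100*1/10 = 343/1000
  d_3[D] = 7/25*1/5 + 27/100*1/10 + 8/25*1/10 + 13/100*1/10 = 16/125
d_3 = (A=141/500, B=247/1000, C=343/1000, D=16/125)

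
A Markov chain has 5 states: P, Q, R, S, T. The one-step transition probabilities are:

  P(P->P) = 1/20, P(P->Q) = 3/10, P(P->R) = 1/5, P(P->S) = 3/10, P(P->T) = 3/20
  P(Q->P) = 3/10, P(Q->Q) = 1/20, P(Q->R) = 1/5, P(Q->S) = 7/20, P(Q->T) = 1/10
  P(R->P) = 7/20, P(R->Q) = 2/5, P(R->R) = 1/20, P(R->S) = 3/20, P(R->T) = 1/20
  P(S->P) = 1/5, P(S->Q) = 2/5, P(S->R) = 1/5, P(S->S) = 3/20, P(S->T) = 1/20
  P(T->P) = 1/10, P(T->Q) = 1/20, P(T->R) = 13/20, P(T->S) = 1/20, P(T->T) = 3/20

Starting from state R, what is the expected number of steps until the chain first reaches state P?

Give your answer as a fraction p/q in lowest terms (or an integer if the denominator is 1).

Answer: 197200/56909

Derivation:
Let h_i = expected steps to first reach P from state i.
Boundary: h_P = 0.
First-step equations for the other states:
  h_Q = 1 + 3/10*h_P + 1/20*h_Q + 1/5*h_R + 7/20*h_S + 1/10*h_T
  h_R = 1 + 7/20*h_P + 2/5*h_Q + 1/20*h_R + 3/20*h_S + 1/20*h_T
  h_S = 1 + 1/5*h_P + 2/5*h_Q + 1/5*h_R + 3/20*h_S + 1/20*h_T
  h_T = 1 + 1/10*h_P + 1/20*h_Q + 13/20*h_R + 1/20*h_S + 3/20*h_T

Substituting h_P = 0 and rearranging gives the linear system (I - Q) h = 1:
  [19/20, -1/5, -7/20, -1/10] . (h_Q, h_R, h_S, h_T) = 1
  [-2/5, 19/20, -3/20, -1/20] . (h_Q, h_R, h_S, h_T) = 1
  [-2/5, -1/5, 17/20, -1/20] . (h_Q, h_R, h_S, h_T) = 1
  [-1/20, -13/20, -1/20, 17/20] . (h_Q, h_R, h_S, h_T) = 1

Solving yields:
  h_Q = 210600/56909
  h_R = 197200/56909
  h_S = 226780/56909
  h_T = 243480/56909

Starting state is R, so the expected hitting time is h_R = 197200/56909.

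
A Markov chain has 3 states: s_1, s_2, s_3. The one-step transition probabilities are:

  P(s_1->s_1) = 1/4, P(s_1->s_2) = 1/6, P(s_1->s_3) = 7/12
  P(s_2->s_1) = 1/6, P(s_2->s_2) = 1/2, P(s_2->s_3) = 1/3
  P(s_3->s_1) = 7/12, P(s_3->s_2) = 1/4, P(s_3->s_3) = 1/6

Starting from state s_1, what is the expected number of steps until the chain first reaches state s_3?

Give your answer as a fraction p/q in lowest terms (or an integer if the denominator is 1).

Answer: 48/25

Derivation:
Let h_i = expected steps to first reach s_3 from state i.
Boundary: h_s_3 = 0.
First-step equations for the other states:
  h_s_1 = 1 + 1/4*h_s_1 + 1/6*h_s_2 + 7/12*h_s_3
  h_s_2 = 1 + 1/6*h_s_1 + 1/2*h_s_2 + 1/3*h_s_3

Substituting h_s_3 = 0 and rearranging gives the linear system (I - Q) h = 1:
  [3/4, -1/6] . (h_s_1, h_s_2) = 1
  [-1/6, 1/2] . (h_s_1, h_s_2) = 1

Solving yields:
  h_s_1 = 48/25
  h_s_2 = 66/25

Starting state is s_1, so the expected hitting time is h_s_1 = 48/25.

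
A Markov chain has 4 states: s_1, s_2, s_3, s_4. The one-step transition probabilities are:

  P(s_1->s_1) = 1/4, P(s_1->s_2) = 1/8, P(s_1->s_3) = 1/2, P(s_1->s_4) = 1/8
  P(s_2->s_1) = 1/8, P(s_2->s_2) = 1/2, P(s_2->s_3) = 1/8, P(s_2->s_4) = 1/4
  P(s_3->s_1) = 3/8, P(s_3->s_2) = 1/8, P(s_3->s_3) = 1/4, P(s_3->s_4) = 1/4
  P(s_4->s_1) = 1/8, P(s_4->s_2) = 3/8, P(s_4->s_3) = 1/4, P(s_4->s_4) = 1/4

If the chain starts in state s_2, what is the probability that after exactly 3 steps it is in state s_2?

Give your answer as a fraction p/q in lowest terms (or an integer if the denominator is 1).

Computing P^3 by repeated multiplication:
P^1 =
  s_1: [1/4, 1/8, 1/2, 1/8]
  s_2: [1/8, 1/2, 1/8, 1/4]
  s_3: [3/8, 1/8, 1/4, 1/4]
  s_4: [1/8, 3/8, 1/4, 1/4]
P^2 =
  s_1: [9/32, 13/64, 19/64, 7/32]
  s_2: [11/64, 3/8, 7/32, 15/64]
  s_3: [15/64, 15/64, 21/64, 13/64]
  s_4: [13/64, 21/64, 15/64, 15/64]
P^3 =
  s_1: [15/64, 131/512, 151/512, 55/256]
  s_2: [103/512, 83/256, 63/256, 117/512]
  s_3: [121/512, 135/512, 143/512, 113/512]
  s_4: [107/512, 157/512, 133/512, 115/512]

(P^3)[s_2 -> s_2] = 83/256

Answer: 83/256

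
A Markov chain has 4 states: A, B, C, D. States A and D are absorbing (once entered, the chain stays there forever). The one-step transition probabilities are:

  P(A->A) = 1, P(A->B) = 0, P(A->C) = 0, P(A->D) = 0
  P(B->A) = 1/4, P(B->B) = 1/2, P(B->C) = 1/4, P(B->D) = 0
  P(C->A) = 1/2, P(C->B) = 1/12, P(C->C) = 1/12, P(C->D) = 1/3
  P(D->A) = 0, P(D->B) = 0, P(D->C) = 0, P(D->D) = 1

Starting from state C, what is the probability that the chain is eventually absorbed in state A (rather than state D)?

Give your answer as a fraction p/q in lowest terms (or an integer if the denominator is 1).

Let a_i = P(absorbed in A | start in state i).
Boundary conditions: a_A = 1, a_D = 0.
For each transient state i, a_i = sum_j P(i->j) * a_j:
  a_B = 1/4*a_A + 1/2*a_B + 1/4*a_C + 0*a_D
  a_C = 1/2*a_A + 1/12*a_B + 1/12*a_C + 1/3*a_D

Substituting a_A = 1 and a_D = 0, rearrange to (I - Q) a = r where r[i] = P(i -> A):
  [1/2, -1/4] . (a_B, a_C) = 1/4
  [-1/12, 11/12] . (a_B, a_C) = 1/2

Solving yields:
  a_B = 17/21
  a_C = 13/21

Starting state is C, so the absorption probability is a_C = 13/21.

Answer: 13/21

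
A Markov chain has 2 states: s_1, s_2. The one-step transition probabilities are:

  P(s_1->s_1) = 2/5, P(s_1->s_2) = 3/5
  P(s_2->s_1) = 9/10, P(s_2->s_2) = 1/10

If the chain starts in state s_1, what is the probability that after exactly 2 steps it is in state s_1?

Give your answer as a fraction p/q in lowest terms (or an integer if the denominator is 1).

Computing P^2 by repeated multiplication:
P^1 =
  s_1: [2/5, 3/5]
  s_2: [9/10, 1/10]
P^2 =
  s_1: [7/10, 3/10]
  s_2: [9/20, 11/20]

(P^2)[s_1 -> s_1] = 7/10

Answer: 7/10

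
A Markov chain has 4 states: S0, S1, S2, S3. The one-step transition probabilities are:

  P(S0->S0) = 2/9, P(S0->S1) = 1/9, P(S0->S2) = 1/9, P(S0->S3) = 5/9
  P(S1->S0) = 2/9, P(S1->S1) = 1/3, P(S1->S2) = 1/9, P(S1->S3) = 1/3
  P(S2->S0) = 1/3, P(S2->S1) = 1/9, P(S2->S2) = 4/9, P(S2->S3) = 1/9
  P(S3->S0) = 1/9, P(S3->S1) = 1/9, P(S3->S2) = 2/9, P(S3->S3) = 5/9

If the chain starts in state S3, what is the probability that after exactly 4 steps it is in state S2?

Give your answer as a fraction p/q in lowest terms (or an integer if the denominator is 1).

Computing P^4 by repeated multiplication:
P^1 =
  S0: [2/9, 1/9, 1/9, 5/9]
  S1: [2/9, 1/3, 1/9, 1/3]
  S2: [1/3, 1/9, 4/9, 1/9]
  S3: [1/9, 1/9, 2/9, 5/9]
P^2 =
  S0: [14/81, 11/81, 17/81, 13/27]
  S1: [16/81, 5/27, 5/27, 35/81]
  S2: [7/27, 11/81, 22/81, 1/3]
  S3: [5/27, 11/81, 20/81, 35/81]
P^3 =
  S0: [140/729, 103/729, 19/81, 35/81]
  S1: [142/729, 37/243, 161/729, 35/81]
  S2: [157/729, 103/729, 58/243, 295/729]
  S3: [49/243, 103/729, 176/729, 101/243]
P^4 =
  S0: [146/729, 935/6561, 173/729, 2755/6561]
  S1: [1304/6561, 317/2187, 509/2187, 2779/6561]
  S2: [1337/6561, 935/6561, 1546/6561, 2743/6561]
  S3: [1331/6561, 935/6561, 520/2187, 2735/6561]

(P^4)[S3 -> S2] = 520/2187

Answer: 520/2187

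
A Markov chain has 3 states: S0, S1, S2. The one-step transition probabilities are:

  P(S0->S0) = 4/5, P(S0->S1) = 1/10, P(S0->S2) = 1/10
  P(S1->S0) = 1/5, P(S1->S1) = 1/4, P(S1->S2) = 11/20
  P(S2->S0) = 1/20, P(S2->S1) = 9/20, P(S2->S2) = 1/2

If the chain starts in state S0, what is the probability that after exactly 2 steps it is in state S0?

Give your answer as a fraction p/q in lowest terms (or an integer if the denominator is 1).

Answer: 133/200

Derivation:
Computing P^2 by repeated multiplication:
P^1 =
  S0: [4/5, 1/10, 1/10]
  S1: [1/5, 1/4, 11/20]
  S2: [1/20, 9/20, 1/2]
P^2 =
  S0: [133/200, 3/20, 37/200]
  S1: [19/80, 33/100, 173/400]
  S2: [31/200, 137/400, 201/400]

(P^2)[S0 -> S0] = 133/200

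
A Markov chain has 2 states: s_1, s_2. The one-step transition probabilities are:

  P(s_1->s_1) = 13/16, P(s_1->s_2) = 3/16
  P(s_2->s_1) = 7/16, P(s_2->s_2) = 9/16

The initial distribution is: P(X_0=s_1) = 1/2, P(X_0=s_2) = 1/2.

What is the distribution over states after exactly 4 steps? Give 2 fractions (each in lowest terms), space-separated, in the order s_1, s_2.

Answer: 2851/4096 1245/4096

Derivation:
Propagating the distribution step by step (d_{t+1} = d_t * P):
d_0 = (s_1=1/2, s_2=1/2)
  d_1[s_1] = 1/2*13/16 + 1/2*7/16 = 5/8
  d_1[s_2] = 1/2*3/16 + 1/2*9/16 = 3/8
d_1 = (s_1=5/8, s_2=3/8)
  d_2[s_1] = 5/8*13/16 + 3/8*7/16 = 43/64
  d_2[s_2] = 5/8*3/16 + 3/8*9/16 = 21/64
d_2 = (s_1=43/64, s_2=21/64)
  d_3[s_1] = 43/64*13/16 + 21/64*7/16 = 353/512
  d_3[s_2] = 43/64*3/16 + 21/64*9/16 = 159/512
d_3 = (s_1=353/512, s_2=159/512)
  d_4[s_1] = 353/512*13/16 + 159/512*7/16 = 2851/4096
  d_4[s_2] = 353/512*3/16 + 159/512*9/16 = 1245/4096
d_4 = (s_1=2851/4096, s_2=1245/4096)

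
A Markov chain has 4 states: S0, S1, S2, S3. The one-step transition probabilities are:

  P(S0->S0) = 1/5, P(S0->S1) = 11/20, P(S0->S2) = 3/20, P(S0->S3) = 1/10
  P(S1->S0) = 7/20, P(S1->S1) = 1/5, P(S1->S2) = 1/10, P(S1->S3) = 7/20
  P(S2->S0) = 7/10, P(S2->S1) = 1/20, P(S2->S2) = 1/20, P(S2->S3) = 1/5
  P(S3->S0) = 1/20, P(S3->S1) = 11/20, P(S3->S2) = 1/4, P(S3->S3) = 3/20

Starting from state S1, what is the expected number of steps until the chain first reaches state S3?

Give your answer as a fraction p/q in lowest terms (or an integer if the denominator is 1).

Answer: 595/148

Derivation:
Let h_i = expected steps to first reach S3 from state i.
Boundary: h_S3 = 0.
First-step equations for the other states:
  h_S0 = 1 + 1/5*h_S0 + 11/20*h_S1 + 3/20*h_S2 + 1/10*h_S3
  h_S1 = 1 + 7/20*h_S0 + 1/5*h_S1 + 1/10*h_S2 + 7/20*h_S3
  h_S2 = 1 + 7/10*h_S0 + 1/20*h_S1 + 1/20*h_S2 + 1/5*h_S3

Substituting h_S3 = 0 and rearranging gives the linear system (I - Q) h = 1:
  [4/5, -11/20, -3/20] . (h_S0, h_S1, h_S2) = 1
  [-7/20, 4/5, -1/10] . (h_S0, h_S1, h_S2) = 1
  [-7/10, -1/20, 19/20] . (h_S0, h_S1, h_S2) = 1

Solving yields:
  h_S0 = 365/74
  h_S1 = 595/148
  h_S2 = 725/148

Starting state is S1, so the expected hitting time is h_S1 = 595/148.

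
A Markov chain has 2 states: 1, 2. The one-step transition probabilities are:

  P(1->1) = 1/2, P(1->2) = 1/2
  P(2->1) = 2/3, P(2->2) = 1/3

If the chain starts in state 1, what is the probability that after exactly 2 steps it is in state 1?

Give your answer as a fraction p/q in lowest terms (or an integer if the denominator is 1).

Answer: 7/12

Derivation:
Computing P^2 by repeated multiplication:
P^1 =
  1: [1/2, 1/2]
  2: [2/3, 1/3]
P^2 =
  1: [7/12, 5/12]
  2: [5/9, 4/9]

(P^2)[1 -> 1] = 7/12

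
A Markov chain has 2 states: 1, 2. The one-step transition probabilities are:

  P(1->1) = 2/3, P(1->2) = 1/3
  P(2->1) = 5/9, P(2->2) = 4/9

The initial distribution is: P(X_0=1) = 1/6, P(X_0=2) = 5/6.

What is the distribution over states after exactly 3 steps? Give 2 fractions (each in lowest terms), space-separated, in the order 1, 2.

Propagating the distribution step by step (d_{t+1} = d_t * P):
d_0 = (1=1/6, 2=5/6)
  d_1[1] = 1/6*2/3 + 5/6*5/9 = 31/54
  d_1[2] = 1/6*1/3 + 5/6*4/9 = 23/54
d_1 = (1=31/54, 2=23/54)
  d_2[1] = 31/54*2/3 + 23/54*5/9 = 301/486
  d_2[2] = 31/54*1/3 + 23/54*4/9 = 185/486
d_2 = (1=301/486, 2=185/486)
  d_3[1] = 301/486*2/3 + 185/486*5/9 = 2731/4374
  d_3[2] = 301/486*1/3 + 185/486*4/9 = 1643/4374
d_3 = (1=2731/4374, 2=1643/4374)

Answer: 2731/4374 1643/4374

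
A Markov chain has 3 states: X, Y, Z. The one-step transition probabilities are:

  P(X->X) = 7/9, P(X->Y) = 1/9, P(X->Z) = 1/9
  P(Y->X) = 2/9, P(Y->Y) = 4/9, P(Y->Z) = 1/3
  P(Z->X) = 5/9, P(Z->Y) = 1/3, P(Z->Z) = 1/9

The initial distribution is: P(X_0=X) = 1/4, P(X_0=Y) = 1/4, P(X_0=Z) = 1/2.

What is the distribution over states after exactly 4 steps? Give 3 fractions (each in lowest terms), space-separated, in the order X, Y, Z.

Answer: 16025/26244 1979/8748 2141/13122

Derivation:
Propagating the distribution step by step (d_{t+1} = d_t * P):
d_0 = (X=1/4, Y=1/4, Z=1/2)
  d_1[X] = 1/4*7/9 + 1/4*2/9 + 1/2*5/9 = 19/36
  d_1[Y] = 1/4*1/9 + 1/4*4/9 + 1/2*1/3 = 11/36
  d_1[Z] = 1/4*1/9 + 1/4*1/3 + 1/2*1/9 = 1/6
d_1 = (X=19/36, Y=11/36, Z=1/6)
  d_2[X] = 19/36*7/9 + 11/36*2/9 + 1/6*5/9 = 185/324
  d_2[Y] = 19/36*1/9 + 11/36*4/9 + 1/6*1/3 = 1/4
  d_2[Z] = 19/36*1/9 + 11/36*1/3 + 1/6*1/9 = 29/162
d_2 = (X=185/324, Y=1/4, Z=29/162)
  d_3[X] = 185/324*7/9 + 1/4*2/9 + 29/162*5/9 = 1747/2916
  d_3[Y] = 185/324*1/9 + 1/4*4/9 + 29/162*1/3 = 683/2916
  d_3[Z] = 185/324*1/9 + 1/4*1/3 + 29/162*1/9 = 1/6
d_3 = (X=1747/2916, Y=683/2916, Z=1/6)
  d_4[X] = 1747/2916*7/9 + 683/2916*2/9 + 1/6*5/9 = 16025/26244
  d_4[Y] = 1747/2916*1/9 + 683/2916*4/9 + 1/6*1/3 = 1979/8748
  d_4[Z] = 1747/2916*1/9 + 683/2916*1/3 + 1/6*1/9 = 2141/13122
d_4 = (X=16025/26244, Y=1979/8748, Z=2141/13122)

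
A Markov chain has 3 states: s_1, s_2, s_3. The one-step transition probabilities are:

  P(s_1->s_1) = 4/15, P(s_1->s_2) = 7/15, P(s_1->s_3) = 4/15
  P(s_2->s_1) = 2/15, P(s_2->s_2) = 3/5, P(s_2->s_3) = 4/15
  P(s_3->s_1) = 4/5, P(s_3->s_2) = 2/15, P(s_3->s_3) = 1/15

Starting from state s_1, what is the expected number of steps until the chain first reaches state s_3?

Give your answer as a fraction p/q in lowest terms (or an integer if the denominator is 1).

Answer: 15/4

Derivation:
Let h_i = expected steps to first reach s_3 from state i.
Boundary: h_s_3 = 0.
First-step equations for the other states:
  h_s_1 = 1 + 4/15*h_s_1 + 7/15*h_s_2 + 4/15*h_s_3
  h_s_2 = 1 + 2/15*h_s_1 + 3/5*h_s_2 + 4/15*h_s_3

Substituting h_s_3 = 0 and rearranging gives the linear system (I - Q) h = 1:
  [11/15, -7/15] . (h_s_1, h_s_2) = 1
  [-2/15, 2/5] . (h_s_1, h_s_2) = 1

Solving yields:
  h_s_1 = 15/4
  h_s_2 = 15/4

Starting state is s_1, so the expected hitting time is h_s_1 = 15/4.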